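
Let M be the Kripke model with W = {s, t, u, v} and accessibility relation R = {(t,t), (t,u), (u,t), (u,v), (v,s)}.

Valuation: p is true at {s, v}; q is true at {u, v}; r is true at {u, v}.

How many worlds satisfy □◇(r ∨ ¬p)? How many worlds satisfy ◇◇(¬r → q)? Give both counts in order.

For □◇(r ∨ ¬p):
s: no successors, so □◇(r ∨ ¬p) holds vacuously. ✓
t: successors {t, u}; ◇(r ∨ ¬p) there: t:T, u:T. ✓
u: successors {t, v}; ◇(r ∨ ¬p) there: t:T, v:F. ✗
v: successors {s}; ◇(r ∨ ¬p) there: s:F. ✗
— 2 worlds.
For ◇◇(¬r → q):
s: no successors, so ◇◇(¬r → q) fails. ✗
t: successors {t, u}; ◇(¬r → q) there: t:T, u:T. ✓
u: successors {t, v}; ◇(¬r → q) there: t:T, v:F. ✓
v: successors {s}; ◇(¬r → q) there: s:F. ✗
— 2 worlds.

2 and 2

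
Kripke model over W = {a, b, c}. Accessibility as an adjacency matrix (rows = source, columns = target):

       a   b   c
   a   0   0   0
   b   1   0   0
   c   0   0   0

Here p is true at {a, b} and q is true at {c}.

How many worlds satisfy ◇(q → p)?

1

a: no successors, so ◇(q → p) fails. ✗
b: successors {a}; q → p there: a:T. ✓
c: no successors, so ◇(q → p) fails. ✗
Satisfying worlds: {b}.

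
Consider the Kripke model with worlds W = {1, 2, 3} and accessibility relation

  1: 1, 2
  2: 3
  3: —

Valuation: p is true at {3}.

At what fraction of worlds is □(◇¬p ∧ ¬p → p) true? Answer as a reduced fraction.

2/3

1: successors {1, 2}; ◇¬p ∧ ¬p → p there: 1:F, 2:T. ✗
2: successors {3}; ◇¬p ∧ ¬p → p there: 3:T. ✓
3: no successors, so □(◇¬p ∧ ¬p → p) holds vacuously. ✓
That's 2 of 3 worlds, so 2/3.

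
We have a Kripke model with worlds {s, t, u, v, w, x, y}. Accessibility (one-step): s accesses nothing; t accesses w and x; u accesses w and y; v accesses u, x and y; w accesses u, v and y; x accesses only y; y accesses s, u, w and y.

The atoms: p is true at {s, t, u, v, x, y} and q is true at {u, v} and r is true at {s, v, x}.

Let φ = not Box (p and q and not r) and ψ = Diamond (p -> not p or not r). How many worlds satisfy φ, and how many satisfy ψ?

6 and 6

For not Box (p and q and not r):
s: Box (p and q and not r) is T. ✗
t: Box (p and q and not r) is F. ✓
u: Box (p and q and not r) is F. ✓
v: Box (p and q and not r) is F. ✓
w: Box (p and q and not r) is F. ✓
x: Box (p and q and not r) is F. ✓
y: Box (p and q and not r) is F. ✓
— 6 worlds.
For Diamond (p -> not p or not r):
s: no successors, so Diamond (p -> not p or not r) fails. ✗
t: successors {w, x}; p -> not p or not r there: w:T, x:F. ✓
u: successors {w, y}; p -> not p or not r there: w:T, y:T. ✓
v: successors {u, x, y}; p -> not p or not r there: u:T, x:F, y:T. ✓
w: successors {u, v, y}; p -> not p or not r there: u:T, v:F, y:T. ✓
x: successors {y}; p -> not p or not r there: y:T. ✓
y: successors {s, u, w, y}; p -> not p or not r there: s:F, u:T, w:T, y:T. ✓
— 6 worlds.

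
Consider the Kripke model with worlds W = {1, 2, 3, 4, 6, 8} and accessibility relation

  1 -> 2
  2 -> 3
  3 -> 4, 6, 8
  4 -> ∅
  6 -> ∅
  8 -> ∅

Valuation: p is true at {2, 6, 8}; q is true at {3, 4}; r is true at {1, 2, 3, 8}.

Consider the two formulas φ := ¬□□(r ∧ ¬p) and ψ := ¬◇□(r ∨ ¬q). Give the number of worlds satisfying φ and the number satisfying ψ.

For ¬□□(r ∧ ¬p):
1: □□(r ∧ ¬p) is T. ✗
2: □□(r ∧ ¬p) is F. ✓
3: □□(r ∧ ¬p) is T. ✗
4: □□(r ∧ ¬p) is T. ✗
6: □□(r ∧ ¬p) is T. ✗
8: □□(r ∧ ¬p) is T. ✗
— 1 world.
For ¬◇□(r ∨ ¬q):
1: ◇□(r ∨ ¬q) is T. ✗
2: ◇□(r ∨ ¬q) is F. ✓
3: ◇□(r ∨ ¬q) is T. ✗
4: ◇□(r ∨ ¬q) is F. ✓
6: ◇□(r ∨ ¬q) is F. ✓
8: ◇□(r ∨ ¬q) is F. ✓
— 4 worlds.

1 and 4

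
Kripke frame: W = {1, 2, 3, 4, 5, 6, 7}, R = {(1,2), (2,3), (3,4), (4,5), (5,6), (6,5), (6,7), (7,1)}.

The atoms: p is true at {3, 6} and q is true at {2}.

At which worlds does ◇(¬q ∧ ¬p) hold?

{3, 4, 6, 7}

1: successors {2}; ¬q ∧ ¬p there: 2:F. ✗
2: successors {3}; ¬q ∧ ¬p there: 3:F. ✗
3: successors {4}; ¬q ∧ ¬p there: 4:T. ✓
4: successors {5}; ¬q ∧ ¬p there: 5:T. ✓
5: successors {6}; ¬q ∧ ¬p there: 6:F. ✗
6: successors {5, 7}; ¬q ∧ ¬p there: 5:T, 7:T. ✓
7: successors {1}; ¬q ∧ ¬p there: 1:T. ✓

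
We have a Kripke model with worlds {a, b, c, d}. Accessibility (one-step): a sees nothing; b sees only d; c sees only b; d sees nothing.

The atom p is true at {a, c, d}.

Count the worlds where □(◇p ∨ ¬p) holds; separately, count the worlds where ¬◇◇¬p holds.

3 and 4

For □(◇p ∨ ¬p):
a: no successors, so □(◇p ∨ ¬p) holds vacuously. ✓
b: successors {d}; ◇p ∨ ¬p there: d:F. ✗
c: successors {b}; ◇p ∨ ¬p there: b:T. ✓
d: no successors, so □(◇p ∨ ¬p) holds vacuously. ✓
— 3 worlds.
For ¬◇◇¬p:
a: ◇◇¬p is F. ✓
b: ◇◇¬p is F. ✓
c: ◇◇¬p is F. ✓
d: ◇◇¬p is F. ✓
— 4 worlds.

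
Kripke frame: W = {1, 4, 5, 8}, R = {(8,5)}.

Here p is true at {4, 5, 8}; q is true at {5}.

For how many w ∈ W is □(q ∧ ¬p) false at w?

1: no successors, so □(q ∧ ¬p) holds vacuously. ✓
4: no successors, so □(q ∧ ¬p) holds vacuously. ✓
5: no successors, so □(q ∧ ¬p) holds vacuously. ✓
8: successors {5}; q ∧ ¬p there: 5:F. ✗
Satisfying worlds: {1, 4, 5}.
So □(q ∧ ¬p) fails at the other 1 world.

1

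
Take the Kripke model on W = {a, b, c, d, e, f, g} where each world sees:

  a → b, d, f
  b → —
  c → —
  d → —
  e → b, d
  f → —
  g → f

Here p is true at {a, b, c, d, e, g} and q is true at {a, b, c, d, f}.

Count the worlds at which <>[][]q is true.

3

a: successors {b, d, f}; [][]q there: b:T, d:T, f:T. ✓
b: no successors, so <>[][]q fails. ✗
c: no successors, so <>[][]q fails. ✗
d: no successors, so <>[][]q fails. ✗
e: successors {b, d}; [][]q there: b:T, d:T. ✓
f: no successors, so <>[][]q fails. ✗
g: successors {f}; [][]q there: f:T. ✓
Satisfying worlds: {a, e, g}.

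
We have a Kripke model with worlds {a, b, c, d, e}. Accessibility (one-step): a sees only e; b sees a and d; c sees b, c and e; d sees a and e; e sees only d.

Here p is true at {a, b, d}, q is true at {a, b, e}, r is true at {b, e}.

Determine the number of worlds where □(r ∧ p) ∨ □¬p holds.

1

a: □(r ∧ p) is F, □¬p is T. ✓
b: □(r ∧ p) is F, □¬p is F. ✗
c: □(r ∧ p) is F, □¬p is F. ✗
d: □(r ∧ p) is F, □¬p is F. ✗
e: □(r ∧ p) is F, □¬p is F. ✗
Satisfying worlds: {a}.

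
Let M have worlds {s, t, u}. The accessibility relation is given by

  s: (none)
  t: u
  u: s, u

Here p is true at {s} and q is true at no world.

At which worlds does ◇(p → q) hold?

{t, u}

s: no successors, so ◇(p → q) fails. ✗
t: successors {u}; p → q there: u:T. ✓
u: successors {s, u}; p → q there: s:F, u:T. ✓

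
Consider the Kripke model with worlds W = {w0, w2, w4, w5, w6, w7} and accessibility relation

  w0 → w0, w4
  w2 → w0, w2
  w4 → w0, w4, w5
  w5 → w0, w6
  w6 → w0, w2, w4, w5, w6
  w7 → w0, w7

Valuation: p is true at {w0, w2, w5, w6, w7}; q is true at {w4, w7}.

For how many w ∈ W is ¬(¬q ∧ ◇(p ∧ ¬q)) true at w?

2

w0: ¬q ∧ ◇(p ∧ ¬q) is T. ✗
w2: ¬q ∧ ◇(p ∧ ¬q) is T. ✗
w4: ¬q ∧ ◇(p ∧ ¬q) is F. ✓
w5: ¬q ∧ ◇(p ∧ ¬q) is T. ✗
w6: ¬q ∧ ◇(p ∧ ¬q) is T. ✗
w7: ¬q ∧ ◇(p ∧ ¬q) is F. ✓
Satisfying worlds: {w4, w7}.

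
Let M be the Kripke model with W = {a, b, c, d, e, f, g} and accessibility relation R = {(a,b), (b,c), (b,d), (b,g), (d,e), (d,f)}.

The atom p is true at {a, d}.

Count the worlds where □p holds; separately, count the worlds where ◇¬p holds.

For □p:
a: successors {b}; p there: b:F. ✗
b: successors {c, d, g}; p there: c:F, d:T, g:F. ✗
c: no successors, so □p holds vacuously. ✓
d: successors {e, f}; p there: e:F, f:F. ✗
e: no successors, so □p holds vacuously. ✓
f: no successors, so □p holds vacuously. ✓
g: no successors, so □p holds vacuously. ✓
— 4 worlds.
For ◇¬p:
a: successors {b}; ¬p there: b:T. ✓
b: successors {c, d, g}; ¬p there: c:T, d:F, g:T. ✓
c: no successors, so ◇¬p fails. ✗
d: successors {e, f}; ¬p there: e:T, f:T. ✓
e: no successors, so ◇¬p fails. ✗
f: no successors, so ◇¬p fails. ✗
g: no successors, so ◇¬p fails. ✗
— 3 worlds.

4 and 3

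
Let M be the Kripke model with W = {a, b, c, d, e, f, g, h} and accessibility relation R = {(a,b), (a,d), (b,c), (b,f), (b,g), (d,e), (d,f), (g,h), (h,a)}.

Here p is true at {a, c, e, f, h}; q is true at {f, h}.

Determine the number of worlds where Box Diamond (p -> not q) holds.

6

a: successors {b, d}; Diamond (p -> not q) there: b:T, d:T. ✓
b: successors {c, f, g}; Diamond (p -> not q) there: c:F, f:F, g:F. ✗
c: no successors, so Box Diamond (p -> not q) holds vacuously. ✓
d: successors {e, f}; Diamond (p -> not q) there: e:F, f:F. ✗
e: no successors, so Box Diamond (p -> not q) holds vacuously. ✓
f: no successors, so Box Diamond (p -> not q) holds vacuously. ✓
g: successors {h}; Diamond (p -> not q) there: h:T. ✓
h: successors {a}; Diamond (p -> not q) there: a:T. ✓
Satisfying worlds: {a, c, e, f, g, h}.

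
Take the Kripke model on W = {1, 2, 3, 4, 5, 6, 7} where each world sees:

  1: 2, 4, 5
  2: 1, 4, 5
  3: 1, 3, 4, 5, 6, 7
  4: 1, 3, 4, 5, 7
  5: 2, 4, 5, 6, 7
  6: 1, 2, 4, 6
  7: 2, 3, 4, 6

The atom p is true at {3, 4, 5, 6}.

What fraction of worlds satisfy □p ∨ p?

4/7

1: □p is F, p is F. ✗
2: □p is F, p is F. ✗
3: □p is F, p is T. ✓
4: □p is F, p is T. ✓
5: □p is F, p is T. ✓
6: □p is F, p is T. ✓
7: □p is F, p is F. ✗
That's 4 of 7 worlds, so 4/7.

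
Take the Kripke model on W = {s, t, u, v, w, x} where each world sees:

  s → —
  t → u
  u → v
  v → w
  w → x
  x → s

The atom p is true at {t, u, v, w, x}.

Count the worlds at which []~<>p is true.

3

s: no successors, so []~<>p holds vacuously. ✓
t: successors {u}; ~<>p there: u:F. ✗
u: successors {v}; ~<>p there: v:F. ✗
v: successors {w}; ~<>p there: w:F. ✗
w: successors {x}; ~<>p there: x:T. ✓
x: successors {s}; ~<>p there: s:T. ✓
Satisfying worlds: {s, w, x}.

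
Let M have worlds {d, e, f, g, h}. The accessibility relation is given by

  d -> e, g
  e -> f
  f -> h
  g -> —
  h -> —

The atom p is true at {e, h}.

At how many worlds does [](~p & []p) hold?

3

d: successors {e, g}; ~p & []p there: e:F, g:T. ✗
e: successors {f}; ~p & []p there: f:T. ✓
f: successors {h}; ~p & []p there: h:F. ✗
g: no successors, so [](~p & []p) holds vacuously. ✓
h: no successors, so [](~p & []p) holds vacuously. ✓
Satisfying worlds: {e, g, h}.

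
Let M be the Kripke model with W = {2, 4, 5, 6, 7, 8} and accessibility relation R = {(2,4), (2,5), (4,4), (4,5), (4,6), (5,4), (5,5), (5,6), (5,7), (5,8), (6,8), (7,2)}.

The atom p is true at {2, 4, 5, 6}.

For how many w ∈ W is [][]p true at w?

3

2: successors {4, 5}; []p there: 4:T, 5:F. ✗
4: successors {4, 5, 6}; []p there: 4:T, 5:F, 6:F. ✗
5: successors {4, 5, 6, 7, 8}; []p there: 4:T, 5:F, 6:F, 7:T, 8:T. ✗
6: successors {8}; []p there: 8:T. ✓
7: successors {2}; []p there: 2:T. ✓
8: no successors, so [][]p holds vacuously. ✓
Satisfying worlds: {6, 7, 8}.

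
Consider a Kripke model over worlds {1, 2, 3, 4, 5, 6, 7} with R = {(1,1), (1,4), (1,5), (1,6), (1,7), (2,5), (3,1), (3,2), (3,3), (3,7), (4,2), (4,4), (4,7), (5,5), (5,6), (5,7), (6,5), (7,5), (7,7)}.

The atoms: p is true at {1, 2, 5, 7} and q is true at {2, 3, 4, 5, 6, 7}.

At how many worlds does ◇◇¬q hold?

2

1: successors {1, 4, 5, 6, 7}; ◇¬q there: 1:T, 4:F, 5:F, 6:F, 7:F. ✓
2: successors {5}; ◇¬q there: 5:F. ✗
3: successors {1, 2, 3, 7}; ◇¬q there: 1:T, 2:F, 3:T, 7:F. ✓
4: successors {2, 4, 7}; ◇¬q there: 2:F, 4:F, 7:F. ✗
5: successors {5, 6, 7}; ◇¬q there: 5:F, 6:F, 7:F. ✗
6: successors {5}; ◇¬q there: 5:F. ✗
7: successors {5, 7}; ◇¬q there: 5:F, 7:F. ✗
Satisfying worlds: {1, 3}.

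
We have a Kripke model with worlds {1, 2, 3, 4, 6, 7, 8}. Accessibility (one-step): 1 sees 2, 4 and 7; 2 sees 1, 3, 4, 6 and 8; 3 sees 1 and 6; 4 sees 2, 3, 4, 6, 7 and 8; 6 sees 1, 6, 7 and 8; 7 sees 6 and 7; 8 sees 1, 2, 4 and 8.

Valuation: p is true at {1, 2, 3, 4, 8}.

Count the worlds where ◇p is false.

1: successors {2, 4, 7}; p there: 2:T, 4:T, 7:F. ✓
2: successors {1, 3, 4, 6, 8}; p there: 1:T, 3:T, 4:T, 6:F, 8:T. ✓
3: successors {1, 6}; p there: 1:T, 6:F. ✓
4: successors {2, 3, 4, 6, 7, 8}; p there: 2:T, 3:T, 4:T, 6:F, 7:F, 8:T. ✓
6: successors {1, 6, 7, 8}; p there: 1:T, 6:F, 7:F, 8:T. ✓
7: successors {6, 7}; p there: 6:F, 7:F. ✗
8: successors {1, 2, 4, 8}; p there: 1:T, 2:T, 4:T, 8:T. ✓
Satisfying worlds: {1, 2, 3, 4, 6, 8}.
So ◇p fails at the other 1 world.

1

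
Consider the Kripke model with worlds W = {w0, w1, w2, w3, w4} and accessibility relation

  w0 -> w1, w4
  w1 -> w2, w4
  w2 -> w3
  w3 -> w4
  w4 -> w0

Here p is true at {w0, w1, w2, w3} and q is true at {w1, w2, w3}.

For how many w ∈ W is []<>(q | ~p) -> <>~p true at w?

3

w0: []<>(q | ~p) is F, <>~p is T. ✓
w1: []<>(q | ~p) is F, <>~p is T. ✓
w2: []<>(q | ~p) is T, <>~p is F. ✗
w3: []<>(q | ~p) is F, <>~p is T. ✓
w4: []<>(q | ~p) is T, <>~p is F. ✗
Satisfying worlds: {w0, w1, w3}.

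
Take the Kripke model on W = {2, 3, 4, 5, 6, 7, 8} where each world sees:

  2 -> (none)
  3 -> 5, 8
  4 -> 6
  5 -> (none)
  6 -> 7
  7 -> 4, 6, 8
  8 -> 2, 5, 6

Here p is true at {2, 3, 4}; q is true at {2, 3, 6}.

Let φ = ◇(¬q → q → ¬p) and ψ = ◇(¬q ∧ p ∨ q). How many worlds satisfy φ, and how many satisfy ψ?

5 and 3

For ◇(¬q → q → ¬p):
2: no successors, so ◇(¬q → q → ¬p) fails. ✗
3: successors {5, 8}; ¬q → q → ¬p there: 5:T, 8:T. ✓
4: successors {6}; ¬q → q → ¬p there: 6:T. ✓
5: no successors, so ◇(¬q → q → ¬p) fails. ✗
6: successors {7}; ¬q → q → ¬p there: 7:T. ✓
7: successors {4, 6, 8}; ¬q → q → ¬p there: 4:T, 6:T, 8:T. ✓
8: successors {2, 5, 6}; ¬q → q → ¬p there: 2:T, 5:T, 6:T. ✓
— 5 worlds.
For ◇(¬q ∧ p ∨ q):
2: no successors, so ◇(¬q ∧ p ∨ q) fails. ✗
3: successors {5, 8}; ¬q ∧ p ∨ q there: 5:F, 8:F. ✗
4: successors {6}; ¬q ∧ p ∨ q there: 6:T. ✓
5: no successors, so ◇(¬q ∧ p ∨ q) fails. ✗
6: successors {7}; ¬q ∧ p ∨ q there: 7:F. ✗
7: successors {4, 6, 8}; ¬q ∧ p ∨ q there: 4:T, 6:T, 8:F. ✓
8: successors {2, 5, 6}; ¬q ∧ p ∨ q there: 2:T, 5:F, 6:T. ✓
— 3 worlds.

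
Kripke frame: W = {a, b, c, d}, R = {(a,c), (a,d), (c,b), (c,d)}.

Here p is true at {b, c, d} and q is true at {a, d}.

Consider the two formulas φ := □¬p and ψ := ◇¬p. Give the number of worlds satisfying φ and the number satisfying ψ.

For □¬p:
a: successors {c, d}; ¬p there: c:F, d:F. ✗
b: no successors, so □¬p holds vacuously. ✓
c: successors {b, d}; ¬p there: b:F, d:F. ✗
d: no successors, so □¬p holds vacuously. ✓
— 2 worlds.
For ◇¬p:
a: successors {c, d}; ¬p there: c:F, d:F. ✗
b: no successors, so ◇¬p fails. ✗
c: successors {b, d}; ¬p there: b:F, d:F. ✗
d: no successors, so ◇¬p fails. ✗
— 0 worlds.

2 and 0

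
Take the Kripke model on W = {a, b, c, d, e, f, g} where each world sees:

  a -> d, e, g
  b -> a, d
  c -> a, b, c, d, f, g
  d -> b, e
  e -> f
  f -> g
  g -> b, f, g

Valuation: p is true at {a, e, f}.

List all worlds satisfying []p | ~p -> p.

{a, e, f}

a: []p | ~p is F, p is T. ✓
b: []p | ~p is T, p is F. ✗
c: []p | ~p is T, p is F. ✗
d: []p | ~p is T, p is F. ✗
e: []p | ~p is T, p is T. ✓
f: []p | ~p is F, p is T. ✓
g: []p | ~p is T, p is F. ✗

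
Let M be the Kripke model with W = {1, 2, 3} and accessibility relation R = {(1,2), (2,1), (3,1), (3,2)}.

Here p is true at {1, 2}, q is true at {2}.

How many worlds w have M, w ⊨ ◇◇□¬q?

2

1: successors {2}; ◇□¬q there: 2:F. ✗
2: successors {1}; ◇□¬q there: 1:T. ✓
3: successors {1, 2}; ◇□¬q there: 1:T, 2:F. ✓
Satisfying worlds: {2, 3}.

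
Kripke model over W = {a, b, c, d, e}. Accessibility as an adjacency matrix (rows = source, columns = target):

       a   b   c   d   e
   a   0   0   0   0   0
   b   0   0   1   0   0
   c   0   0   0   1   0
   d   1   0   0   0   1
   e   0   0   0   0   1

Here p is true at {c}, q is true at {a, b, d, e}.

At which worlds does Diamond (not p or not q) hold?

a: no successors, so Diamond (not p or not q) fails. ✗
b: successors {c}; not p or not q there: c:T. ✓
c: successors {d}; not p or not q there: d:T. ✓
d: successors {a, e}; not p or not q there: a:T, e:T. ✓
e: successors {e}; not p or not q there: e:T. ✓

{b, c, d, e}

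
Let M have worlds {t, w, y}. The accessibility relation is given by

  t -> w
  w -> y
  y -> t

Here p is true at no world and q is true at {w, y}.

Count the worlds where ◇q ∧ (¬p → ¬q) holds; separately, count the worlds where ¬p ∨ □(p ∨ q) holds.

1 and 3

For ◇q ∧ (¬p → ¬q):
t: ◇q is T, ¬p → ¬q is T. ✓
w: ◇q is T, ¬p → ¬q is F. ✗
y: ◇q is F, ¬p → ¬q is F. ✗
— 1 world.
For ¬p ∨ □(p ∨ q):
t: ¬p is T, □(p ∨ q) is T. ✓
w: ¬p is T, □(p ∨ q) is T. ✓
y: ¬p is T, □(p ∨ q) is F. ✓
— 3 worlds.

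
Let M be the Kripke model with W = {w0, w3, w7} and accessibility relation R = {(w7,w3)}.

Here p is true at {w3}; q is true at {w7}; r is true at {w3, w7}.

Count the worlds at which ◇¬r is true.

0

w0: no successors, so ◇¬r fails. ✗
w3: no successors, so ◇¬r fails. ✗
w7: successors {w3}; ¬r there: w3:F. ✗
Satisfying worlds: ∅.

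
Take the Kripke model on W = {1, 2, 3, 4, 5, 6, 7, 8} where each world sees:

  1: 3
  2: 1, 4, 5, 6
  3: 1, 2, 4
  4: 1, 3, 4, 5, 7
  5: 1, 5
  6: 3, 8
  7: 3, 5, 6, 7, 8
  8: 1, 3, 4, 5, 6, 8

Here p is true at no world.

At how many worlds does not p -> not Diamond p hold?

8

1: not p is T, not Diamond p is T. ✓
2: not p is T, not Diamond p is T. ✓
3: not p is T, not Diamond p is T. ✓
4: not p is T, not Diamond p is T. ✓
5: not p is T, not Diamond p is T. ✓
6: not p is T, not Diamond p is T. ✓
7: not p is T, not Diamond p is T. ✓
8: not p is T, not Diamond p is T. ✓
Satisfying worlds: {1, 2, 3, 4, 5, 6, 7, 8}.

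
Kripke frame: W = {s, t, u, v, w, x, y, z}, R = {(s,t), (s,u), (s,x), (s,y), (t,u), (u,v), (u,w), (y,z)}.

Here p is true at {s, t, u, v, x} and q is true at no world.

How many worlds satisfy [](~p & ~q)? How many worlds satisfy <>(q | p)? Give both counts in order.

5 and 3

For [](~p & ~q):
s: successors {t, u, x, y}; ~p & ~q there: t:F, u:F, x:F, y:T. ✗
t: successors {u}; ~p & ~q there: u:F. ✗
u: successors {v, w}; ~p & ~q there: v:F, w:T. ✗
v: no successors, so [](~p & ~q) holds vacuously. ✓
w: no successors, so [](~p & ~q) holds vacuously. ✓
x: no successors, so [](~p & ~q) holds vacuously. ✓
y: successors {z}; ~p & ~q there: z:T. ✓
z: no successors, so [](~p & ~q) holds vacuously. ✓
— 5 worlds.
For <>(q | p):
s: successors {t, u, x, y}; q | p there: t:T, u:T, x:T, y:F. ✓
t: successors {u}; q | p there: u:T. ✓
u: successors {v, w}; q | p there: v:T, w:F. ✓
v: no successors, so <>(q | p) fails. ✗
w: no successors, so <>(q | p) fails. ✗
x: no successors, so <>(q | p) fails. ✗
y: successors {z}; q | p there: z:F. ✗
z: no successors, so <>(q | p) fails. ✗
— 3 worlds.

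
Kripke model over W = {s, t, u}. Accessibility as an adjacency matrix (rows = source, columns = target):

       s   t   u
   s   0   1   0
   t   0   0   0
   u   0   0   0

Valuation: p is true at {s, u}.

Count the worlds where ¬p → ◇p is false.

1

s: ¬p is F, ◇p is F. ✓
t: ¬p is T, ◇p is F. ✗
u: ¬p is F, ◇p is F. ✓
Satisfying worlds: {s, u}.
So ¬p → ◇p fails at the other 1 world.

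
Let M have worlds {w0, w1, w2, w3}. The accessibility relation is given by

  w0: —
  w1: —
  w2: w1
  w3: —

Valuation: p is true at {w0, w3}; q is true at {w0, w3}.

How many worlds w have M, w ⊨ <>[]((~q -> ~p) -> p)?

w0: no successors, so <>[]((~q -> ~p) -> p) fails. ✗
w1: no successors, so <>[]((~q -> ~p) -> p) fails. ✗
w2: successors {w1}; []((~q -> ~p) -> p) there: w1:T. ✓
w3: no successors, so <>[]((~q -> ~p) -> p) fails. ✗
Satisfying worlds: {w2}.

1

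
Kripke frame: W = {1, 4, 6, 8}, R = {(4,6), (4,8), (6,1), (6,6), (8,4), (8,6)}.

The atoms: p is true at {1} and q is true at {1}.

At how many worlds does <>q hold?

1: no successors, so <>q fails. ✗
4: successors {6, 8}; q there: 6:F, 8:F. ✗
6: successors {1, 6}; q there: 1:T, 6:F. ✓
8: successors {4, 6}; q there: 4:F, 6:F. ✗
Satisfying worlds: {6}.

1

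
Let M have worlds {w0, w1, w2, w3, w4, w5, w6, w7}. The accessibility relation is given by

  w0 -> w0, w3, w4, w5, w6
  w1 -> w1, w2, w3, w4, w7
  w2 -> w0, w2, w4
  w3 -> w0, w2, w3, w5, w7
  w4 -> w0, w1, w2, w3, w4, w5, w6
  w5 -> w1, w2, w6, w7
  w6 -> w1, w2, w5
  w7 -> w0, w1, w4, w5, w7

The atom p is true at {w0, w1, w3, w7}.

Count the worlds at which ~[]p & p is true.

w0: ~[]p is T, p is T. ✓
w1: ~[]p is T, p is T. ✓
w2: ~[]p is T, p is F. ✗
w3: ~[]p is T, p is T. ✓
w4: ~[]p is T, p is F. ✗
w5: ~[]p is T, p is F. ✗
w6: ~[]p is T, p is F. ✗
w7: ~[]p is T, p is T. ✓
Satisfying worlds: {w0, w1, w3, w7}.

4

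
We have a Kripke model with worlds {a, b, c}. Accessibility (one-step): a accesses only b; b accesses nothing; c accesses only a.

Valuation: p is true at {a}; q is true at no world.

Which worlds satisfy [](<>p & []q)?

{b}

a: successors {b}; <>p & []q there: b:F. ✗
b: no successors, so [](<>p & []q) holds vacuously. ✓
c: successors {a}; <>p & []q there: a:F. ✗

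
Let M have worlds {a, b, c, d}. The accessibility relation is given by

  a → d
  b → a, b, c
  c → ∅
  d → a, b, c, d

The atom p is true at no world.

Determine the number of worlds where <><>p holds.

a: successors {d}; <>p there: d:F. ✗
b: successors {a, b, c}; <>p there: a:F, b:F, c:F. ✗
c: no successors, so <><>p fails. ✗
d: successors {a, b, c, d}; <>p there: a:F, b:F, c:F, d:F. ✗
Satisfying worlds: ∅.

0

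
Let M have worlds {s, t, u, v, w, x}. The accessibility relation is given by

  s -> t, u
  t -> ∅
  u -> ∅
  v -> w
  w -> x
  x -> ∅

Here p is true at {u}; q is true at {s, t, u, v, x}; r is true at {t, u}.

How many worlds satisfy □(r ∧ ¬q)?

s: successors {t, u}; r ∧ ¬q there: t:F, u:F. ✗
t: no successors, so □(r ∧ ¬q) holds vacuously. ✓
u: no successors, so □(r ∧ ¬q) holds vacuously. ✓
v: successors {w}; r ∧ ¬q there: w:F. ✗
w: successors {x}; r ∧ ¬q there: x:F. ✗
x: no successors, so □(r ∧ ¬q) holds vacuously. ✓
Satisfying worlds: {t, u, x}.

3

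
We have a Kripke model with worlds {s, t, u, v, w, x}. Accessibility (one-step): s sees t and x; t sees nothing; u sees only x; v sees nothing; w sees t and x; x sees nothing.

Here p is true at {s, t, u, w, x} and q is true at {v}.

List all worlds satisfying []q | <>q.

s: []q is F, <>q is F. ✗
t: []q is T, <>q is F. ✓
u: []q is F, <>q is F. ✗
v: []q is T, <>q is F. ✓
w: []q is F, <>q is F. ✗
x: []q is T, <>q is F. ✓

{t, v, x}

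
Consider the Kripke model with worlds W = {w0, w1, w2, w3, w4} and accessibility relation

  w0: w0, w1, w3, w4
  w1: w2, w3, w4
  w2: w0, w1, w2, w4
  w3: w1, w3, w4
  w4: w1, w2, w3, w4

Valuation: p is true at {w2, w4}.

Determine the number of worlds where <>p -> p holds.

2

w0: <>p is T, p is F. ✗
w1: <>p is T, p is F. ✗
w2: <>p is T, p is T. ✓
w3: <>p is T, p is F. ✗
w4: <>p is T, p is T. ✓
Satisfying worlds: {w2, w4}.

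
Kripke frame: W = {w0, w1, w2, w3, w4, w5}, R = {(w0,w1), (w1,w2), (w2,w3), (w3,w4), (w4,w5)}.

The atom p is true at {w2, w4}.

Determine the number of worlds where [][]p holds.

w0: successors {w1}; []p there: w1:T. ✓
w1: successors {w2}; []p there: w2:F. ✗
w2: successors {w3}; []p there: w3:T. ✓
w3: successors {w4}; []p there: w4:F. ✗
w4: successors {w5}; []p there: w5:T. ✓
w5: no successors, so [][]p holds vacuously. ✓
Satisfying worlds: {w0, w2, w4, w5}.

4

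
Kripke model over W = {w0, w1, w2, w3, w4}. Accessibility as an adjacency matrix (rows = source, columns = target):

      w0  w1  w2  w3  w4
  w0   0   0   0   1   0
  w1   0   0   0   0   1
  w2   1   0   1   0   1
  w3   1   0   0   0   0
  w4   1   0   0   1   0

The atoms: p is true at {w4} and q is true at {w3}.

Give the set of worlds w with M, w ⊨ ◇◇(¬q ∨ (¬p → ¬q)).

w0: successors {w3}; ◇(¬q ∨ (¬p → ¬q)) there: w3:T. ✓
w1: successors {w4}; ◇(¬q ∨ (¬p → ¬q)) there: w4:T. ✓
w2: successors {w0, w2, w4}; ◇(¬q ∨ (¬p → ¬q)) there: w0:F, w2:T, w4:T. ✓
w3: successors {w0}; ◇(¬q ∨ (¬p → ¬q)) there: w0:F. ✗
w4: successors {w0, w3}; ◇(¬q ∨ (¬p → ¬q)) there: w0:F, w3:T. ✓

{w0, w1, w2, w4}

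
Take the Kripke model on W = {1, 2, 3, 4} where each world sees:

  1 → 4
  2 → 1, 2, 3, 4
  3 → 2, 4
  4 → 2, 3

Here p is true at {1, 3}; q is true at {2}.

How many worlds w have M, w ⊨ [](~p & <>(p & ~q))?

1: successors {4}; ~p & <>(p & ~q) there: 4:T. ✓
2: successors {1, 2, 3, 4}; ~p & <>(p & ~q) there: 1:F, 2:T, 3:F, 4:T. ✗
3: successors {2, 4}; ~p & <>(p & ~q) there: 2:T, 4:T. ✓
4: successors {2, 3}; ~p & <>(p & ~q) there: 2:T, 3:F. ✗
Satisfying worlds: {1, 3}.

2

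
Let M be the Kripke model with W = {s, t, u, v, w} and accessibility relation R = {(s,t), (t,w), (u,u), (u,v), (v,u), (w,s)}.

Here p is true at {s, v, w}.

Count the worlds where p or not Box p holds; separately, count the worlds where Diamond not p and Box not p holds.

For p or not Box p:
s: p is T, not Box p is T. ✓
t: p is F, not Box p is F. ✗
u: p is F, not Box p is T. ✓
v: p is T, not Box p is T. ✓
w: p is T, not Box p is F. ✓
— 4 worlds.
For Diamond not p and Box not p:
s: Diamond not p is T, Box not p is T. ✓
t: Diamond not p is F, Box not p is F. ✗
u: Diamond not p is T, Box not p is F. ✗
v: Diamond not p is T, Box not p is T. ✓
w: Diamond not p is F, Box not p is F. ✗
— 2 worlds.

4 and 2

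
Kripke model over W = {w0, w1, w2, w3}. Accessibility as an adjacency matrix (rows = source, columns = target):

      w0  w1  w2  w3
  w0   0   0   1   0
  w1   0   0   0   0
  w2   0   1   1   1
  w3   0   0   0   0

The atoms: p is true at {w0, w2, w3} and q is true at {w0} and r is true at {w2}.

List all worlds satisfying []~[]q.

w0: successors {w2}; ~[]q there: w2:T. ✓
w1: no successors, so []~[]q holds vacuously. ✓
w2: successors {w1, w2, w3}; ~[]q there: w1:F, w2:T, w3:F. ✗
w3: no successors, so []~[]q holds vacuously. ✓

{w0, w1, w3}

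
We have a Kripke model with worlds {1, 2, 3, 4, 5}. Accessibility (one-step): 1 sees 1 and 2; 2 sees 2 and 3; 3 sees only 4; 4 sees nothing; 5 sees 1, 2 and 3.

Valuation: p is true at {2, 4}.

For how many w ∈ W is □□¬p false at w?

3

1: successors {1, 2}; □¬p there: 1:F, 2:F. ✗
2: successors {2, 3}; □¬p there: 2:F, 3:F. ✗
3: successors {4}; □¬p there: 4:T. ✓
4: no successors, so □□¬p holds vacuously. ✓
5: successors {1, 2, 3}; □¬p there: 1:F, 2:F, 3:F. ✗
Satisfying worlds: {3, 4}.
So □□¬p fails at the other 3 worlds.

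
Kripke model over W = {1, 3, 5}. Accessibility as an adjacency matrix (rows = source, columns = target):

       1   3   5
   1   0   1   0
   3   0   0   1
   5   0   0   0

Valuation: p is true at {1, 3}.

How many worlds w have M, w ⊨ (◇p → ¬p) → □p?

1: ◇p → ¬p is F, □p is T. ✓
3: ◇p → ¬p is T, □p is F. ✗
5: ◇p → ¬p is T, □p is T. ✓
Satisfying worlds: {1, 5}.

2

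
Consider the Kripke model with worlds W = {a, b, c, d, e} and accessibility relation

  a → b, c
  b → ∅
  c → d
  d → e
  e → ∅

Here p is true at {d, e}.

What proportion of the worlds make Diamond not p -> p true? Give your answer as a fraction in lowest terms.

a: Diamond not p is T, p is F. ✗
b: Diamond not p is F, p is F. ✓
c: Diamond not p is F, p is F. ✓
d: Diamond not p is F, p is T. ✓
e: Diamond not p is F, p is T. ✓
That's 4 of 5 worlds, so 4/5.

4/5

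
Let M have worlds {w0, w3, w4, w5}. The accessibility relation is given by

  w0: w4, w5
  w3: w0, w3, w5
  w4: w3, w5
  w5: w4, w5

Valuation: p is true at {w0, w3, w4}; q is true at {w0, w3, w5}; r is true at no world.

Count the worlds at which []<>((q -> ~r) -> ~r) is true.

4

w0: successors {w4, w5}; <>((q -> ~r) -> ~r) there: w4:T, w5:T. ✓
w3: successors {w0, w3, w5}; <>((q -> ~r) -> ~r) there: w0:T, w3:T, w5:T. ✓
w4: successors {w3, w5}; <>((q -> ~r) -> ~r) there: w3:T, w5:T. ✓
w5: successors {w4, w5}; <>((q -> ~r) -> ~r) there: w4:T, w5:T. ✓
Satisfying worlds: {w0, w3, w4, w5}.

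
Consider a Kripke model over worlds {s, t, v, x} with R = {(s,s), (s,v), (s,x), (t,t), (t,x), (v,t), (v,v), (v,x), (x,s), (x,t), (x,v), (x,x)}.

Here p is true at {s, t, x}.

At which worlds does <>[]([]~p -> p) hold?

s: successors {s, v, x}; []([]~p -> p) there: s:T, v:T, x:T. ✓
t: successors {t, x}; []([]~p -> p) there: t:T, x:T. ✓
v: successors {t, v, x}; []([]~p -> p) there: t:T, v:T, x:T. ✓
x: successors {s, t, v, x}; []([]~p -> p) there: s:T, t:T, v:T, x:T. ✓

{s, t, v, x}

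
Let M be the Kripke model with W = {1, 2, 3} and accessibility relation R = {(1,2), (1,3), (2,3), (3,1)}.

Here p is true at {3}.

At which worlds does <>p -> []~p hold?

1: <>p is T, []~p is F. ✗
2: <>p is T, []~p is F. ✗
3: <>p is F, []~p is T. ✓

{3}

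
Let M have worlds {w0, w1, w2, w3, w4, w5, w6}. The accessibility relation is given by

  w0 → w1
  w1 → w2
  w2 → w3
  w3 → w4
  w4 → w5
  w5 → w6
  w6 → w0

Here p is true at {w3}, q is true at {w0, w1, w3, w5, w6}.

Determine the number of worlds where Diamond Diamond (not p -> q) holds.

5

w0: successors {w1}; Diamond (not p -> q) there: w1:F. ✗
w1: successors {w2}; Diamond (not p -> q) there: w2:T. ✓
w2: successors {w3}; Diamond (not p -> q) there: w3:F. ✗
w3: successors {w4}; Diamond (not p -> q) there: w4:T. ✓
w4: successors {w5}; Diamond (not p -> q) there: w5:T. ✓
w5: successors {w6}; Diamond (not p -> q) there: w6:T. ✓
w6: successors {w0}; Diamond (not p -> q) there: w0:T. ✓
Satisfying worlds: {w1, w3, w4, w5, w6}.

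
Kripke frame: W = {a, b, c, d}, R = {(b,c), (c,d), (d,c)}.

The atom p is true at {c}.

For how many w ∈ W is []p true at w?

3

a: no successors, so []p holds vacuously. ✓
b: successors {c}; p there: c:T. ✓
c: successors {d}; p there: d:F. ✗
d: successors {c}; p there: c:T. ✓
Satisfying worlds: {a, b, d}.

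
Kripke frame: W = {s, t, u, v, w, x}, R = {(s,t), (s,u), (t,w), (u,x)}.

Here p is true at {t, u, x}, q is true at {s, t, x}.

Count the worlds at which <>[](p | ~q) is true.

s: successors {t, u}; [](p | ~q) there: t:T, u:T. ✓
t: successors {w}; [](p | ~q) there: w:T. ✓
u: successors {x}; [](p | ~q) there: x:T. ✓
v: no successors, so <>[](p | ~q) fails. ✗
w: no successors, so <>[](p | ~q) fails. ✗
x: no successors, so <>[](p | ~q) fails. ✗
Satisfying worlds: {s, t, u}.

3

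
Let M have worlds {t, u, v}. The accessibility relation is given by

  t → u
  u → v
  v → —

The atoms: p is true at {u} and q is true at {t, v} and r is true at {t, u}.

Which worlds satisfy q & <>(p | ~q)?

{t}

t: q is T, <>(p | ~q) is T. ✓
u: q is F, <>(p | ~q) is F. ✗
v: q is T, <>(p | ~q) is F. ✗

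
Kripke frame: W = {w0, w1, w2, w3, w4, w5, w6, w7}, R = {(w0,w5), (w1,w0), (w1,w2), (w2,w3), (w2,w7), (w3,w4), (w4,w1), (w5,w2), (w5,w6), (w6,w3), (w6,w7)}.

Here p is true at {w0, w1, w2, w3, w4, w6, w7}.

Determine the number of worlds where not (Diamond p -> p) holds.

1

w0: Diamond p -> p is T. ✗
w1: Diamond p -> p is T. ✗
w2: Diamond p -> p is T. ✗
w3: Diamond p -> p is T. ✗
w4: Diamond p -> p is T. ✗
w5: Diamond p -> p is F. ✓
w6: Diamond p -> p is T. ✗
w7: Diamond p -> p is T. ✗
Satisfying worlds: {w5}.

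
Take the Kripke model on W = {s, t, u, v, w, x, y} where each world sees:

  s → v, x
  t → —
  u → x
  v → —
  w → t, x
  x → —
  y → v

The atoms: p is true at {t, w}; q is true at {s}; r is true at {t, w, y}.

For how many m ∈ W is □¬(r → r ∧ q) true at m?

3

s: successors {v, x}; ¬(r → r ∧ q) there: v:F, x:F. ✗
t: no successors, so □¬(r → r ∧ q) holds vacuously. ✓
u: successors {x}; ¬(r → r ∧ q) there: x:F. ✗
v: no successors, so □¬(r → r ∧ q) holds vacuously. ✓
w: successors {t, x}; ¬(r → r ∧ q) there: t:T, x:F. ✗
x: no successors, so □¬(r → r ∧ q) holds vacuously. ✓
y: successors {v}; ¬(r → r ∧ q) there: v:F. ✗
Satisfying worlds: {t, v, x}.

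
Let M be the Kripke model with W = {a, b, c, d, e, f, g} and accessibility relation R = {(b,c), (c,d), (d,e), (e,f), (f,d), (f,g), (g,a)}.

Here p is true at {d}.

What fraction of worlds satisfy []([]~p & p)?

a: no successors, so []([]~p & p) holds vacuously. ✓
b: successors {c}; []~p & p there: c:F. ✗
c: successors {d}; []~p & p there: d:T. ✓
d: successors {e}; []~p & p there: e:F. ✗
e: successors {f}; []~p & p there: f:F. ✗
f: successors {d, g}; []~p & p there: d:T, g:F. ✗
g: successors {a}; []~p & p there: a:F. ✗
That's 2 of 7 worlds, so 2/7.

2/7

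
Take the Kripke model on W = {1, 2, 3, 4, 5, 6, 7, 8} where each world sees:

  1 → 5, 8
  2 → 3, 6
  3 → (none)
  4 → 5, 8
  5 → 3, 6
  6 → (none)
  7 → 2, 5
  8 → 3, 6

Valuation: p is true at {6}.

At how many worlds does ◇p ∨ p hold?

1: ◇p is F, p is F. ✗
2: ◇p is T, p is F. ✓
3: ◇p is F, p is F. ✗
4: ◇p is F, p is F. ✗
5: ◇p is T, p is F. ✓
6: ◇p is F, p is T. ✓
7: ◇p is F, p is F. ✗
8: ◇p is T, p is F. ✓
Satisfying worlds: {2, 5, 6, 8}.

4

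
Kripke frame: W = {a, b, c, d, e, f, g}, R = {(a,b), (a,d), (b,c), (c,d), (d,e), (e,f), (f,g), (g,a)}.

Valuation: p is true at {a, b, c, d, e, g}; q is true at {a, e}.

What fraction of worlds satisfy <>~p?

1/7

a: successors {b, d}; ~p there: b:F, d:F. ✗
b: successors {c}; ~p there: c:F. ✗
c: successors {d}; ~p there: d:F. ✗
d: successors {e}; ~p there: e:F. ✗
e: successors {f}; ~p there: f:T. ✓
f: successors {g}; ~p there: g:F. ✗
g: successors {a}; ~p there: a:F. ✗
That's 1 of 7 worlds, so 1/7.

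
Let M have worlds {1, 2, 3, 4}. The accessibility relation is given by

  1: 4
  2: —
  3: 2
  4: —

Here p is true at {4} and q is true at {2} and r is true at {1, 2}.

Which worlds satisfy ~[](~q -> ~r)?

1: [](~q -> ~r) is T. ✗
2: [](~q -> ~r) is T. ✗
3: [](~q -> ~r) is T. ✗
4: [](~q -> ~r) is T. ✗

∅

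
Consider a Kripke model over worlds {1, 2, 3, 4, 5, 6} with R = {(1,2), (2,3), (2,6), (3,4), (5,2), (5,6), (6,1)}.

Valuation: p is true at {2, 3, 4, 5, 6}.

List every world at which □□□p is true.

{2, 3, 4, 6}

1: successors {2}; □□p there: 2:F. ✗
2: successors {3, 6}; □□p there: 3:T, 6:T. ✓
3: successors {4}; □□p there: 4:T. ✓
4: no successors, so □□□p holds vacuously. ✓
5: successors {2, 6}; □□p there: 2:F, 6:T. ✗
6: successors {1}; □□p there: 1:T. ✓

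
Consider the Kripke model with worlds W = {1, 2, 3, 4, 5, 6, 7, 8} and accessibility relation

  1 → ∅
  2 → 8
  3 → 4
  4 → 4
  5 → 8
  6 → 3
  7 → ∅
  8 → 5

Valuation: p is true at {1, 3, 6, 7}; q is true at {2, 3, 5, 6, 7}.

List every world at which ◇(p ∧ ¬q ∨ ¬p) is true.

1: no successors, so ◇(p ∧ ¬q ∨ ¬p) fails. ✗
2: successors {8}; p ∧ ¬q ∨ ¬p there: 8:T. ✓
3: successors {4}; p ∧ ¬q ∨ ¬p there: 4:T. ✓
4: successors {4}; p ∧ ¬q ∨ ¬p there: 4:T. ✓
5: successors {8}; p ∧ ¬q ∨ ¬p there: 8:T. ✓
6: successors {3}; p ∧ ¬q ∨ ¬p there: 3:F. ✗
7: no successors, so ◇(p ∧ ¬q ∨ ¬p) fails. ✗
8: successors {5}; p ∧ ¬q ∨ ¬p there: 5:T. ✓

{2, 3, 4, 5, 8}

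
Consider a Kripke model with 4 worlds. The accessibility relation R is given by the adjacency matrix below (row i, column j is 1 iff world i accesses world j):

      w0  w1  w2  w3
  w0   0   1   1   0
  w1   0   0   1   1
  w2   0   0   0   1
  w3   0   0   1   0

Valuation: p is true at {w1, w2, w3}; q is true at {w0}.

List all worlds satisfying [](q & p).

w0: successors {w1, w2}; q & p there: w1:F, w2:F. ✗
w1: successors {w2, w3}; q & p there: w2:F, w3:F. ✗
w2: successors {w3}; q & p there: w3:F. ✗
w3: successors {w2}; q & p there: w2:F. ✗

∅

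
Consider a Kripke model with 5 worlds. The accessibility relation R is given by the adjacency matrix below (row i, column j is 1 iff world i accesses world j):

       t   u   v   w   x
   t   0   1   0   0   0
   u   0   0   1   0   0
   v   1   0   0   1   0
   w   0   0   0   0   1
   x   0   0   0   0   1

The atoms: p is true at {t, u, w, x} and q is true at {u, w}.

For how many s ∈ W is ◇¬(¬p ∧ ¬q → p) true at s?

t: successors {u}; ¬(¬p ∧ ¬q → p) there: u:F. ✗
u: successors {v}; ¬(¬p ∧ ¬q → p) there: v:T. ✓
v: successors {t, w}; ¬(¬p ∧ ¬q → p) there: t:F, w:F. ✗
w: successors {x}; ¬(¬p ∧ ¬q → p) there: x:F. ✗
x: successors {x}; ¬(¬p ∧ ¬q → p) there: x:F. ✗
Satisfying worlds: {u}.

1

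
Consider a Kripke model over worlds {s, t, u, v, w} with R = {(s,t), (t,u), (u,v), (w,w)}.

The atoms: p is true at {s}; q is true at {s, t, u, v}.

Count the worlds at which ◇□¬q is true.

2

s: successors {t}; □¬q there: t:F. ✗
t: successors {u}; □¬q there: u:F. ✗
u: successors {v}; □¬q there: v:T. ✓
v: no successors, so ◇□¬q fails. ✗
w: successors {w}; □¬q there: w:T. ✓
Satisfying worlds: {u, w}.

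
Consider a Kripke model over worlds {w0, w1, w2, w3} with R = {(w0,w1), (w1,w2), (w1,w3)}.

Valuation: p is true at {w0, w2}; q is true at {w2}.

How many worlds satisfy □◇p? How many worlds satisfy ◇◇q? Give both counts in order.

For □◇p:
w0: successors {w1}; ◇p there: w1:T. ✓
w1: successors {w2, w3}; ◇p there: w2:F, w3:F. ✗
w2: no successors, so □◇p holds vacuously. ✓
w3: no successors, so □◇p holds vacuously. ✓
— 3 worlds.
For ◇◇q:
w0: successors {w1}; ◇q there: w1:T. ✓
w1: successors {w2, w3}; ◇q there: w2:F, w3:F. ✗
w2: no successors, so ◇◇q fails. ✗
w3: no successors, so ◇◇q fails. ✗
— 1 world.

3 and 1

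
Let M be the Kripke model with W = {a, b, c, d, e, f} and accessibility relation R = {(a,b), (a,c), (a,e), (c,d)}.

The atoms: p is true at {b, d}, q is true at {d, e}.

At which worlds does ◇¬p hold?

{a}

a: successors {b, c, e}; ¬p there: b:F, c:T, e:T. ✓
b: no successors, so ◇¬p fails. ✗
c: successors {d}; ¬p there: d:F. ✗
d: no successors, so ◇¬p fails. ✗
e: no successors, so ◇¬p fails. ✗
f: no successors, so ◇¬p fails. ✗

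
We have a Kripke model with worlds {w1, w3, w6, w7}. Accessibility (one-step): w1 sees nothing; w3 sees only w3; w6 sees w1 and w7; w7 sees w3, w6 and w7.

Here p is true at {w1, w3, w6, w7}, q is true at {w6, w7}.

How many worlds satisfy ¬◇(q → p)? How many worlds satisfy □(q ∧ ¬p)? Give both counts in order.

For ¬◇(q → p):
w1: ◇(q → p) is F. ✓
w3: ◇(q → p) is T. ✗
w6: ◇(q → p) is T. ✗
w7: ◇(q → p) is T. ✗
— 1 world.
For □(q ∧ ¬p):
w1: no successors, so □(q ∧ ¬p) holds vacuously. ✓
w3: successors {w3}; q ∧ ¬p there: w3:F. ✗
w6: successors {w1, w7}; q ∧ ¬p there: w1:F, w7:F. ✗
w7: successors {w3, w6, w7}; q ∧ ¬p there: w3:F, w6:F, w7:F. ✗
— 1 world.

1 and 1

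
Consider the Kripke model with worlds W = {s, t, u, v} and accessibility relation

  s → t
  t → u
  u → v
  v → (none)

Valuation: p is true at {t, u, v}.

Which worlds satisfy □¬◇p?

s: successors {t}; ¬◇p there: t:F. ✗
t: successors {u}; ¬◇p there: u:F. ✗
u: successors {v}; ¬◇p there: v:T. ✓
v: no successors, so □¬◇p holds vacuously. ✓

{u, v}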